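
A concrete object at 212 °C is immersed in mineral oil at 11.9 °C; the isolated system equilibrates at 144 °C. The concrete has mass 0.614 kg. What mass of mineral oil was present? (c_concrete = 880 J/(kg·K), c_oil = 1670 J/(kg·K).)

m ≈ 0.167 kg

Taking heat into each body as positive, Σ m c ΔT = 0:
0.614×880×(144 − 212) + m×1670×(144 − 11.9) = 0
220607 m = 36742
m = 36742/220607 ≈ 0.1665 kg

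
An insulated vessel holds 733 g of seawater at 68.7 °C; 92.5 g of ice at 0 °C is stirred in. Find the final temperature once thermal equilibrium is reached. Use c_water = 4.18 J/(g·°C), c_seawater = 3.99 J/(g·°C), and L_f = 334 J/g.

T_f ≈ 51.3 °C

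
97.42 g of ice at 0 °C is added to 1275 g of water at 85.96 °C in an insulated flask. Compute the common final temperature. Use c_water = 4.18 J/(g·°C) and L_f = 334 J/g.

T_f ≈ 74.2 °C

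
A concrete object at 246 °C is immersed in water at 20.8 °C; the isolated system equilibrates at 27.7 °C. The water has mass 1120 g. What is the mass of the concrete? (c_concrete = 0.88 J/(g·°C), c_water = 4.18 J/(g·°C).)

Net heat exchanged in the isolated system is zero:
m×0.88×(27.7 − 246) + 1120×4.18×(27.7 − 20.8) = 0
-192.1 m = -32303
m = -32303/-192.1 ≈ 168.2 g

m ≈ 168 g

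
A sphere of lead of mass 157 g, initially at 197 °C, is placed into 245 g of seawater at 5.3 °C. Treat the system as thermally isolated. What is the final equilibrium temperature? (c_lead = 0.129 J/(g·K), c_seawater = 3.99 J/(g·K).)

Heat lost by the lead equals heat gained by the seawater:
157·0.129·(197 − T) = 245·3.99·(T − 5.3)
20.25(197 − T) = 977.55(T − 5.3)
997.8 T = 9170.9  ⇒  T ≈ 9.19 °C

T_f ≈ 9.2 °C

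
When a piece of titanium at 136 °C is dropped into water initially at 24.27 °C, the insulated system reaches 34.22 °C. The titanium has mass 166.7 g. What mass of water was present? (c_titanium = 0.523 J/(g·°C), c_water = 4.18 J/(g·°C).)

Net heat exchanged in the isolated system is zero:
166.7·0.523·(34.22 − 136) + m·4.18·(34.22 − 24.27) = 0
41.59 m = 8873.6
m = 8873.6/41.59 ≈ 213.4 g

m ≈ 213 g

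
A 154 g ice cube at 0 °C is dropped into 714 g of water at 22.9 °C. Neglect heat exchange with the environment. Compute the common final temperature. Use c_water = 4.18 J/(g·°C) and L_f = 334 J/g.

Energy balance with sensible and latent terms:
melt ice: 154·334 = 51436
  warm the meltwater: 643.72 T
  water cools: 714·4.18·(T − 22.9) = 2984.5(T − 22.9)
3628.2 T = 68346 − 51436 = 16910
T ≈ 4.66 °C (positive, so assuming full melt was valid).

T_f ≈ 4.7 °C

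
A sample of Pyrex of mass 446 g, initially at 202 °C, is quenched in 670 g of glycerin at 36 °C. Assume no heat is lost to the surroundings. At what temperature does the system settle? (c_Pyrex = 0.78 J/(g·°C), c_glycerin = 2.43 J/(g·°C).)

Heat lost by the Pyrex equals heat gained by the glycerin:
446×0.78×(202 − T) = 670×2.43×(T − 36)
347.88(202 − T) = 1628.1(T − 36)
1976 T = 128883  ⇒  T ≈ 65.23 °C

T_f ≈ 65.2 °C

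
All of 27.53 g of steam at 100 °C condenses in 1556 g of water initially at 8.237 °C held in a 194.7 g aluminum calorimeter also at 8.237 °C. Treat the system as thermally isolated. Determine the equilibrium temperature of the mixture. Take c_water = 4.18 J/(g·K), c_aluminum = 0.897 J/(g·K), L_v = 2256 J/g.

T_f ≈ 18.9 °C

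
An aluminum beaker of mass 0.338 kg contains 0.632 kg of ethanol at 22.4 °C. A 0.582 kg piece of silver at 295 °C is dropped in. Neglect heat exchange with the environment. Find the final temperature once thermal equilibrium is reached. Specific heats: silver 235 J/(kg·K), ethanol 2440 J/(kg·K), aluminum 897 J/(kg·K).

T_f ≈ 41.2 °C

Setting the total heat transfer to zero:
0.582×235×(T − 295) + 0.632×2440×(T − 22.4) + 0.338×897×(T − 22.4) = 0
(136.77 + 1542.1 + 303.19) T = 136.77×295 + 1542.1×22.4 + 303.19×22.4
T = 81681/1982 ≈ 41.21 °C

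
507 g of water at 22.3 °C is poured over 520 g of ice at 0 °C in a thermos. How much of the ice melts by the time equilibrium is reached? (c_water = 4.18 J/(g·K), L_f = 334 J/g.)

m_melted ≈ 141 g

Cooling the water to 0 °C releases 507·4.18·22.3 = 47259 J.
Melting all 520 g of ice would need 520·334 = 173680 J.
Since 47259 < 173680 J, not all the ice melts; equilibrium is at 0 °C.
m_melted·334 = 47259  ⇒  m_melted ≈ 141.5 g.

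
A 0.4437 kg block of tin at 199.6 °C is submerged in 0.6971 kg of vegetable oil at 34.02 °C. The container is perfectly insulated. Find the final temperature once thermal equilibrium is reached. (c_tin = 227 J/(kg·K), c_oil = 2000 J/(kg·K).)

T_f = Σ m_i c_i T_i / Σ m_i c_i:
T_f = (100.72×199.6 + 1394.2×34.02) / (100.72 + 1394.2)
    = 67534 / 1494.9 ≈ 45.18 °C

T_f ≈ 45.2 °C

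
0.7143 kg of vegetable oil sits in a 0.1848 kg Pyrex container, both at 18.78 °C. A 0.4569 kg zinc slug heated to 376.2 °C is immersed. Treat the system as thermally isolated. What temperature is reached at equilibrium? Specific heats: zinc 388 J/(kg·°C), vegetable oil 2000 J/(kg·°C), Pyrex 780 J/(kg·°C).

T_f ≈ 55.0 °C

Heat gained plus heat lost sum to zero:
0.4569·388·(T − 376.2) + 0.7143·2000·(T − 18.78) + 0.1848·780·(T − 18.78) = 0
177.28(T − 376.2) + 1428.6(T − 18.78) + 144.14(T − 18.78) = 0
(177.28 + 1428.6 + 144.14) T = 177.28·376.2 + 1428.6·18.78 + 144.14·18.78
T = 96228 / 1750 = 55 °C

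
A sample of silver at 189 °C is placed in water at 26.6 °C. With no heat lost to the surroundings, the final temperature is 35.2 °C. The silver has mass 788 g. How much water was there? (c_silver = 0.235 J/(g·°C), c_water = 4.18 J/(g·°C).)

m ≈ 792 g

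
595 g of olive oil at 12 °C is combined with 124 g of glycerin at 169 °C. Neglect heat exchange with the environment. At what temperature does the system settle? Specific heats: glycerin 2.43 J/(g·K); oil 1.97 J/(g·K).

T_f ≈ 44.1 °C

Conservation of energy gives ΣQ = 0:
124·2.43·(T − 169) + 595·1.97·(T − 12) = 0
1473.5 T = 64989
T ≈ 44.11 °C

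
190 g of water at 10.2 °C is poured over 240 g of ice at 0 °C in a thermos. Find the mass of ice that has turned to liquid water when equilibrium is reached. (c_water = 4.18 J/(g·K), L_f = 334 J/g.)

Heat available from the water dropping to 0 °C: 190·4.18·10.2 = 8100.8 J.
Fully melting the ice requires m_ice L_f = 240·334 = 80160 J.
That's not enough to melt it all — equilibrium is at 0 °C with ice remaining.
Mass melted = 8100.8/334 ≈ 24.25 g.

m_melted ≈ 24.3 g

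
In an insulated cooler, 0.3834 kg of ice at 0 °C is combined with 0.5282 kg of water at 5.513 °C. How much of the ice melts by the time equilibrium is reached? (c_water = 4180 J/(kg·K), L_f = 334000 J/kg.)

m_melted ≈ 0.0364 kg

Cooling the water to 0 °C releases 0.5282×4180×5.513 = 12172 J.
Melting all 0.3834 kg of ice would need 0.3834×334000 = 128056 J.
That's not enough to melt it all — equilibrium is at 0 °C with ice remaining.
m_melted×334000 = 12172  ⇒  m_melted ≈ 0.03644 kg.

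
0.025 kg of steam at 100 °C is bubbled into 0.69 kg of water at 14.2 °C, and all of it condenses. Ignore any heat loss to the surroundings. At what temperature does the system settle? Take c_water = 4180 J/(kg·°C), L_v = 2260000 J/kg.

Heat gained plus heat lost sum to zero:
condense steam: −0.025×2260000 = −56500
  condensate cools 100→T: 0.025×4180×(T − 100) = 104.5(T − 100)
  water warms: 0.69×4180×(T − 14.2) = 2884.2(T − 14.2)
2988.7 T = 56500 + 10450 + 40956 = 107906
T ≈ 36.10 °C — below 100 °C, confirming all the steam condensed.

T_f ≈ 36.1 °C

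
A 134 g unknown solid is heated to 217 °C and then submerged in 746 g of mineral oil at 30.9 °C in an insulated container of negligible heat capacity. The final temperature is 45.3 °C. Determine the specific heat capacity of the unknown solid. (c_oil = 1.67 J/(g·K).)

Net heat exchanged in the isolated system is zero:
134·c·(45.3 − 217) + 746·1.67·(45.3 − 30.9) = 0
-23008 c = -17940
c = -17940/-23008 ≈ 0.7797 J/(g·K)

c ≈ 0.78 J/(g·K)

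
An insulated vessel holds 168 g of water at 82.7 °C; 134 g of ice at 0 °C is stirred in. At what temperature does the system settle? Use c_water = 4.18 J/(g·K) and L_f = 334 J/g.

Net heat exchanged in the isolated system is zero:
melt ice: 134·334 = 44756
  meltwater 0→T: 134·4.18·T = 560.12 T
  water: 702.24(T − 82.7)
1262.4 T = 58075 − 44756 = 13319
T ≈ 10.55 °C (positive, so assuming full melt was valid).

T_f ≈ 10.6 °C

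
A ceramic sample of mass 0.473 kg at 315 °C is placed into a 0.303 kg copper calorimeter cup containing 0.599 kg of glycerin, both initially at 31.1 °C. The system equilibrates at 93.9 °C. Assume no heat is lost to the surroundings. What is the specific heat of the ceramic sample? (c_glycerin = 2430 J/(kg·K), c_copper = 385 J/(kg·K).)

c ≈ 944 J/(kg·K)

Heat gained plus heat lost sum to zero:
0.473×c×(93.9 − 315) + 0.599×2430×(93.9 − 31.1) + 0.303×385×(93.9 − 31.1) = 0
-104.58 c = -98736
c = -98736/-104.58 ≈ 944.1 J/(kg·K)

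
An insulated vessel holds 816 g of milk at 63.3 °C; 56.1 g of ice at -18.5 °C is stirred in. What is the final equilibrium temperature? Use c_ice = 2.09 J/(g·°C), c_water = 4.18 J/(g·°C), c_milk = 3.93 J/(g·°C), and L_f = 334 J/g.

Sum of m c ΔT and latent-heat terms is zero:
ice -18.5→0 °C: 56.1×2.09×18.5 = 2169.1
  melt ice: 56.1×334 = 18737
  warm the meltwater: 234.5 T
  milk cools: 816×3.93×(T − 63.3) = 3206.9(T − 63.3)
3441.4 T = 202996 − 20907 = 182089
T ≈ 52.91 °C. Since T > 0 °C, the all-ice-melts assumption holds.

T_f ≈ 52.9 °C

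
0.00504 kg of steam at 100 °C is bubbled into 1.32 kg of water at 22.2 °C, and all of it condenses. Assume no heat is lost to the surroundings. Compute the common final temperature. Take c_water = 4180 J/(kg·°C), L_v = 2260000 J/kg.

T_f ≈ 24.6 °C

Energy balance with sensible and latent terms:
steam→water at 100 °C releases m L_v = 0.00504×2260000 = 11390
  condensate cools 100→T: 0.00504×4180×(T − 100) = 21.07(T − 100)
  water warms: 1.32×4180×(T − 22.2) = 5517.6(T − 22.2)
5538.7 T = 11390 + 2106.7 + 122491 = 135988
T ≈ 24.55 °C — below 100 °C, confirming all the steam condensed.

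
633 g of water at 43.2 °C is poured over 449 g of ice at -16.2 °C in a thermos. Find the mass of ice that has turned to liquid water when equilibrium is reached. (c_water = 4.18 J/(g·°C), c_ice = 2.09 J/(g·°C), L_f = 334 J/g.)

m_melted ≈ 297 g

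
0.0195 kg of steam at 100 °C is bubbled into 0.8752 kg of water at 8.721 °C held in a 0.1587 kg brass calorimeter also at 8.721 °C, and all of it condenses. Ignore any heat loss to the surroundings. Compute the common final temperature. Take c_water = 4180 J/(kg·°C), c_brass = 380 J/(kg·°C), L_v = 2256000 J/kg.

Energy balance with sensible and latent terms:
steam→water at 100 °C releases m L_v = 0.0195×2256000 = 43992
  condensate cools 100→T: 0.0195×4180×(T − 100) = 81.51(T − 100)
  water warms: 0.8752×4180×(T − 8.721) = 3658.3(T − 8.721)
  brass cup: 0.1587×380×(T − 8.721) = 60.31(T − 8.721)
3800.2 T = 43992 + 8151 + 32430 = 84573
T ≈ 22.26 °C (< 100 °C, so full condensation is consistent).

T_f ≈ 22.3 °C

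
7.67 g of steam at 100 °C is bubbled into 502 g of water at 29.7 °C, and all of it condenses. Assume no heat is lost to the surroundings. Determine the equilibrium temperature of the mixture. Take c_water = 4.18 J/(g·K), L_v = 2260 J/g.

Setting the total heat transfer to zero:
condense steam: −7.67×2260 = −17334; condensed water 100 °C→T: 32.06(T − 100); original water: 2098.4(T − 29.7)
2130.4 T = 17334 + 3206.1 + 62321 = 82862
T ≈ 38.89 °C (< 100 °C, so full condensation is consistent).

T_f ≈ 38.9 °C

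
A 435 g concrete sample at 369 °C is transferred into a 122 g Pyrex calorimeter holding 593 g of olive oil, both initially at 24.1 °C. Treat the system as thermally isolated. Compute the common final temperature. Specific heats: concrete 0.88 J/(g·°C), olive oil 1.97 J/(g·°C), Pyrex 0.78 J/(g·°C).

T_f ≈ 104.3 °C

Let T be the final temperature. ΣQ_i = 0:
435×0.88×(T − 369) + 593×1.97×(T − 24.1) + 122×0.78×(T − 24.1) = 0
382.8(T − 369) + 1168.2(T − 24.1) + 95.16(T − 24.1) = 0
1646.2 T = 171700
T = 171700 / 1646.2 = 104 °C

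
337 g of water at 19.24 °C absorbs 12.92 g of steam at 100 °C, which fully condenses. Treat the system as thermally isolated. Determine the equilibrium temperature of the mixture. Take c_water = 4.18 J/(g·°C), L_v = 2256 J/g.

Taking heat into each body as positive, Σ m c ΔT = 0:
condense steam: −12.92·2256 = −29148
  condensed water 100 °C→T: 54.01(T − 100)
  original water: 1408.7(T − 19.24)
1462.7 T = 29148 + 5400.6 + 27103 = 61651
T ≈ 42.15 °C (< 100 °C, so full condensation is consistent).

T_f ≈ 42.1 °C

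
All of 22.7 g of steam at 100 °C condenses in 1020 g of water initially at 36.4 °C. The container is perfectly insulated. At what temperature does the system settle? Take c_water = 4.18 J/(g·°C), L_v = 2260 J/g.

Sum of m c ΔT and latent-heat terms is zero:
latent heat released on condensation: 22.7·2260 = 51302
  condensate cools 100→T: 22.7·4.18·(T − 100) = 94.89(T − 100)
  original water: 4263.6(T − 36.4)
4358.5 T = 51302 + 9488.6 + 155195 = 215986
T ≈ 49.56 °C, under the boiling point, so the assumption holds.

T_f ≈ 49.6 °C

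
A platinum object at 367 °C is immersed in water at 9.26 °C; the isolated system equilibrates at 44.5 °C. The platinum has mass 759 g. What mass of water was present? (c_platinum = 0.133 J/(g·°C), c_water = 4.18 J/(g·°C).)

Energy conservation, ΣQ = 0:
759·0.133·(44.5 − 367) + m·4.18·(44.5 − 9.26) = 0
147.3 m = 32555
m = 32555/147.3 ≈ 221 g

m ≈ 221 g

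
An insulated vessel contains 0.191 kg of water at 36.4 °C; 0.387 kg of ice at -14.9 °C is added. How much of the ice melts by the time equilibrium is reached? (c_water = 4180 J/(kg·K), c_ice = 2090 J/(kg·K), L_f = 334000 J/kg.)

m_melted ≈ 0.0509 kg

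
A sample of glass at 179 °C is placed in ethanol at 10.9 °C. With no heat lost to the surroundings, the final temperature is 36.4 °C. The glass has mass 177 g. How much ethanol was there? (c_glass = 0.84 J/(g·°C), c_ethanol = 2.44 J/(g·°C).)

m ≈ 341 g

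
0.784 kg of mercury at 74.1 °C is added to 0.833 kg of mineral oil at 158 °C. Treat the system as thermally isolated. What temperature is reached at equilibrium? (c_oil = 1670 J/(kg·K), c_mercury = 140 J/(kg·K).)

|Q_oil| = |Q_mercury|:
0.833·1670·(158 − T) = 0.784·140·(T − 74.1)
1391.1(158 − T) = 109.76(T − 74.1)
1500.9 T = 227929  ⇒  T ≈ 151.86 °C

T_f ≈ 151.9 °C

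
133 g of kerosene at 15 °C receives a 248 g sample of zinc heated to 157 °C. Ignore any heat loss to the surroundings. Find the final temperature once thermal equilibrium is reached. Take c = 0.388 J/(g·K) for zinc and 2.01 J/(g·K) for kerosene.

T_f ≈ 52.6 °C

Net heat exchanged in the isolated system is zero:
248*0.388*(T − 157) + 133*2.01*(T − 15) = 0
363.55 T = 19117
T = 19117/363.55 ≈ 52.58 °C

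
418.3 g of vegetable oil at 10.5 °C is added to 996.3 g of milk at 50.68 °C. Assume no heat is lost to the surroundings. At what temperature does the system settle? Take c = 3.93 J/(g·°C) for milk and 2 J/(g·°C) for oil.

Setting the total heat transfer to zero:
996.3×3.93×(T − 50.68) + 418.3×2×(T − 10.5) = 0
3915.5(T − 50.68) + 836.6(T − 10.5) = 0
(3915.5 + 836.6) T = 3915.5×50.68 + 836.6×10.5
T ≈ 43.61 °C

T_f ≈ 43.6 °C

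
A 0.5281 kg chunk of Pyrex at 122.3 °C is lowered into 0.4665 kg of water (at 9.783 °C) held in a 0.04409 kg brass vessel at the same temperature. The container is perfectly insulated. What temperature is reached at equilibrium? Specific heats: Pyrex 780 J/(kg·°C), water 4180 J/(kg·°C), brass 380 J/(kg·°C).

T_f ≈ 29.3 °C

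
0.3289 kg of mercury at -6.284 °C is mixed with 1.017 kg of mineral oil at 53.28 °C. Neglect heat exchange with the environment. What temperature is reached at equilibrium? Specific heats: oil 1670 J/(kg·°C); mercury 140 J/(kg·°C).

Energy conservation, ΣQ = 0:
1.017·1670·(T − 53.28) + 0.3289·140·(T − (-6.284)) = 0
1744.4 T = 90201
T = 90201/1744.4 ≈ 51.71 °C

T_f ≈ 51.7 °C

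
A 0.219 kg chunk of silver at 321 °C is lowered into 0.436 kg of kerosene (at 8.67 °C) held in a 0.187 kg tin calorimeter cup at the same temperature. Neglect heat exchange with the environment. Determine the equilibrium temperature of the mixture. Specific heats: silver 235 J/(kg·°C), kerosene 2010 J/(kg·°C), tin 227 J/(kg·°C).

T_f ≈ 25.2 °C

T_f is the heat-capacity-weighted average of the initial temperatures:
T_f = (51.47×321 + 876.36×8.67 + 42.45×8.67) / (51.47 + 876.36 + 42.45)
    = 24486 / 970.27 ≈ 25.24 °C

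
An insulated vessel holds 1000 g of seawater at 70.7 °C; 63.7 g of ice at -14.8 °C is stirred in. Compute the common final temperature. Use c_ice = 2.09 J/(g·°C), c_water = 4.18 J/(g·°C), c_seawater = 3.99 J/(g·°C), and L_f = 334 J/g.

T_f ≈ 60.8 °C

Energy balance with sensible and latent terms:
warm ice to 0 °C: 63.7·2.09·(0 − (-14.8)) = 1970.4
  melt ice: 63.7·334 = 21276
  warm the meltwater: 266.27 T
  seawater cools: 1000·3.99·(T − 70.7) = 3990(T − 70.7)
4256.3 T = 282093 − 23246 = 258847
T ≈ 60.82 °C (positive, so assuming full melt was valid).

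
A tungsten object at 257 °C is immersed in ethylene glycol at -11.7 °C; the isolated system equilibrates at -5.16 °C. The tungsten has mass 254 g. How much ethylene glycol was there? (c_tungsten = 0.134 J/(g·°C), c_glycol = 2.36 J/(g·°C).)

Heat lost by the tungsten = heat gained by the glycol:
254×0.134×(257 − -5.16) = m×2.36×(-5.16 − (-11.7))
15.43 m = 8922.9  ⇒  m ≈ 578.1 g

m ≈ 578 g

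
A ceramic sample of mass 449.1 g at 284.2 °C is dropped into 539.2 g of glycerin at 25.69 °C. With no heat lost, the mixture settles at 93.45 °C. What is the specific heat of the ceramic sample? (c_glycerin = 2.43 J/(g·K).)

Heat lost by the ceramic sample = heat gained by the glycerin:
449.1·c·(284.2 − 93.45) = 539.2·2.43·(93.45 − 25.69)
85666 c = 88783  ⇒  c ≈ 1.036 J/(g·K)

c ≈ 1.04 J/(g·K)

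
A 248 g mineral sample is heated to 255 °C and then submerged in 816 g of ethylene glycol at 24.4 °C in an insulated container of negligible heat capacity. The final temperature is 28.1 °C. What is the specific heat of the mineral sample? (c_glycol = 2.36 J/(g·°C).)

c ≈ 0.127 J/(g·°C)

m_s c (T_s − T_f) = m_glycol c_glycol (T_f − T_0):
248×c×(255 − 28.1) = 816×2.36×(28.1 − 24.4)
56271 c = 7125.3  ⇒  c ≈ 0.1266 J/(g·°C)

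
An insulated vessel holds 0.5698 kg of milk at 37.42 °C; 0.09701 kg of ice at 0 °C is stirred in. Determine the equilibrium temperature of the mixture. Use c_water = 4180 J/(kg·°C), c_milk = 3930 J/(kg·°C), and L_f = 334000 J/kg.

Net heat exchanged in the isolated system is zero:
melt ice: 0.09701·334000 = 32401
  meltwater 0→T: 0.09701·4180·T = 405.5 T
  milk: 2239.3(T − 37.42)
2644.8 T = 83795 − 32401 = 51394
T ≈ 19.43 °C (positive, so assuming full melt was valid).

T_f ≈ 19.4 °C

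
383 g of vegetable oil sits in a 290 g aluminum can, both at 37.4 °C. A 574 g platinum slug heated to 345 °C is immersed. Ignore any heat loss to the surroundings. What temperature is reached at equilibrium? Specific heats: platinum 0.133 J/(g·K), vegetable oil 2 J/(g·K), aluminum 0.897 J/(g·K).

Conservation of energy gives ΣQ = 0:
574*0.133*(T − 345) + 383*2*(T − 37.4) + 290*0.897*(T − 37.4) = 0
76.34(T − 345) + 766(T − 37.4) + 260.13(T − 37.4) = 0
1102.5 T = 64715
T = 64715 / 1102.5 = 58.7 °C

T_f ≈ 58.7 °C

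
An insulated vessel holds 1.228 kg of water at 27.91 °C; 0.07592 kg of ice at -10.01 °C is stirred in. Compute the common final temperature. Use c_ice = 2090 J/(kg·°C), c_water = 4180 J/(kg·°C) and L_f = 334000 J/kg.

T_f ≈ 21.3 °C

Taking heat into each body as positive, Σ m c ΔT = 0:
warm ice to 0 °C: 0.07592·2090·(0 − (-10.01)) = 1588.3; melt ice: 0.07592·334000 = 25357; meltwater 0→T: 0.07592·4180·T = 317.35 T; water: 5133(T − 27.91)
5450.4 T = 143263 − 26946 = 116318
T ≈ 21.34 °C (positive, so assuming full melt was valid).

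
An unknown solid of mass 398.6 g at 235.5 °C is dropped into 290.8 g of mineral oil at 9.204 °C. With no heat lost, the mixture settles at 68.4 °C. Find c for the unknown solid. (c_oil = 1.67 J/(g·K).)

Heat lost by the unknown solid = heat gained by the oil:
398.6×c×(235.5 − 68.4) = 290.8×1.67×(68.4 − 9.204)
66606 c = 28748  ⇒  c ≈ 0.4316 J/(g·K)

c ≈ 0.432 J/(g·K)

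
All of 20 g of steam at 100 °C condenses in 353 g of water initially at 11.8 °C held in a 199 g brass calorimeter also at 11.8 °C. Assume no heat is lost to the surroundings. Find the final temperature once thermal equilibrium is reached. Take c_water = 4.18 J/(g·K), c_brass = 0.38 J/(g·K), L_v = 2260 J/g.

T_f ≈ 44.0 °C

Let T be the final temperature. ΣQ_i = 0:
condense steam: −20·2260 = −45200; condensed water 100 °C→T: 83.6(T − 100); water warms: 353·4.18·(T − 11.8) = 1475.5(T − 11.8); cup: 75.62(T − 11.8)
1634.8 T = 45200 + 8360 + 18304 = 71864
T ≈ 43.96 °C — below 100 °C, confirming all the steam condensed.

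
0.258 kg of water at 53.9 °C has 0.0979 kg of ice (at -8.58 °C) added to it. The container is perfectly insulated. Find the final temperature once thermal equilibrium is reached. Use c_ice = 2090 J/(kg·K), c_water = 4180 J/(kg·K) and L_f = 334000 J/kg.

T_f ≈ 15.9 °C

Heat gained plus heat lost sum to zero:
ice -8.58→0 °C: 0.0979·2090·8.58 = 1755.6; fusion: m_ice L_f = 0.0979·334000 = 32699; warm the meltwater: 409.22 T; water: 1078.4(T − 53.9)
1487.7 T = 58128 − 34454 = 23674
T ≈ 15.91 °C. Since T > 0 °C, the all-ice-melts assumption holds.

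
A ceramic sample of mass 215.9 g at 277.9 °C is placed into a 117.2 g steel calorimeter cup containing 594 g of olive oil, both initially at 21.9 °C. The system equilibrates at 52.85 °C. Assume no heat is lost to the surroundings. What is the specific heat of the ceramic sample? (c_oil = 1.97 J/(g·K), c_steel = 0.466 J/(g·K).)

c ≈ 0.78 J/(g·K)

Energy conservation, ΣQ = 0:
215.9·c·(52.85 − 277.9) + 594·1.97·(52.85 − 21.9) + 117.2·0.466·(52.85 − 21.9) = 0
-48588 c = -37907
c = -37907/-48588 ≈ 0.7802 J/(g·K)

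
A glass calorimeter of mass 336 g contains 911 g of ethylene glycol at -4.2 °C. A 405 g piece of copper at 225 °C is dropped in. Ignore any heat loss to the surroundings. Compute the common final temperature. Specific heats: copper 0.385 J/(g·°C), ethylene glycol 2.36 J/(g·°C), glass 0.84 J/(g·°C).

T_f ≈ 9.6 °C

Let T be the final temperature. ΣQ_i = 0:
405×0.385×(T − 225) + 911×2.36×(T − (-4.2)) + 336×0.84×(T − (-4.2)) = 0
155.93(T − 225) + 2150(T − (-4.2)) + 282.24(T − (-4.2)) = 0
(155.93 + 2150 + 282.24) T = 155.93×225 + 2150×(-4.2) + 282.24×(-4.2)
T = 24868 / 2588.1 = 9.61 °C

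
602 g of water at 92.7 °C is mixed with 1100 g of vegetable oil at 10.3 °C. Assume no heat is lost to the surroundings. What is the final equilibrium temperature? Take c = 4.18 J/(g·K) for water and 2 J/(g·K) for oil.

With ΣQ=0 the equilibrium temperature is the m·c-weighted mean:
T_f = (2516.4·92.7 + 2200·10.3) / (2516.4 + 2200)
    = 255927 / 4716.4 ≈ 54.26 °C

T_f ≈ 54.3 °C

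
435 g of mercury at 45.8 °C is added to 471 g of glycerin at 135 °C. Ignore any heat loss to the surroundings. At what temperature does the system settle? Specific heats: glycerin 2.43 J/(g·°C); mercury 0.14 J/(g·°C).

Net heat exchanged in the isolated system is zero:
471*2.43*(T − 135) + 435*0.14*(T − 45.8) = 0
(1144.5 + 60.9) T = 1144.5*135 + 60.9*45.8
T ≈ 130.49 °C

T_f ≈ 130.5 °C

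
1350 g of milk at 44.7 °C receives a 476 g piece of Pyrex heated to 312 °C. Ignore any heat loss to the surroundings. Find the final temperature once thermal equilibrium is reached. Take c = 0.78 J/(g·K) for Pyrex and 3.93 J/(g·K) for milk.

T_f ≈ 62.2 °C

|Q_Pyrex| = |Q_milk|:
476*0.78*(312 − T) = 1350*3.93*(T − 44.7)
371.28(312 − T) = 5305.5(T − 44.7)
5676.8 T = 352995  ⇒  T ≈ 62.18 °C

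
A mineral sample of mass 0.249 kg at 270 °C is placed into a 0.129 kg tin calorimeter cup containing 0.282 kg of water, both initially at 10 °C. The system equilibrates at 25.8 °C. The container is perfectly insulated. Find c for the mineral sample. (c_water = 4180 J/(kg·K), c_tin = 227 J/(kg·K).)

c ≈ 314 J/(kg·K)

Let T be the final temperature. ΣQ_i = 0:
0.249·c·(25.8 − 270) + 0.282·4180·(25.8 − 10) + 0.129·227·(25.8 − 10) = 0
-60.81 c = -19087
c = -19087/-60.81 ≈ 313.9 J/(kg·K)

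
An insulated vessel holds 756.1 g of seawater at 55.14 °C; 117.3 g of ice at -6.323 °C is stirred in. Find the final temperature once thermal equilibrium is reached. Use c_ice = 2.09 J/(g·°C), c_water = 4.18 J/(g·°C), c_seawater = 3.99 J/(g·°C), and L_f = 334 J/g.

Heat gained plus heat lost sum to zero:
ice -6.323→0 °C: 117.3·2.09·6.323 = 1550.1; latent heat to melt: 117.3·334 = 39178; warm the meltwater: 490.31 T; seawater cools: 756.1·3.99·(T − 55.14) = 3016.8(T − 55.14)
3507.2 T = 166349 − 40728 = 125620
T ≈ 35.82 °C — above 0 °C, consistent with complete melting.

T_f ≈ 35.8 °C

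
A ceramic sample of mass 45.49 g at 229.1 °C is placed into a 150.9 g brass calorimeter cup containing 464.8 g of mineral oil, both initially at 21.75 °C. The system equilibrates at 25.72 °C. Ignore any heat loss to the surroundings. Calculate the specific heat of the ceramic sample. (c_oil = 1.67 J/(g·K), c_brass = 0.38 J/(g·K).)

c ≈ 0.358 J/(g·K)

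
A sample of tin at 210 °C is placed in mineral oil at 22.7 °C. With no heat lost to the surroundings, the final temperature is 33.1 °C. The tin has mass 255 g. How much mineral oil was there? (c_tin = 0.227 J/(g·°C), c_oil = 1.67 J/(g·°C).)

Heat lost by the tin = heat gained by the oil:
255·0.227·(210 − 33.1) = m·1.67·(33.1 − 22.7)
17.37 m = 10240  ⇒  m ≈ 589.6 g

m ≈ 590 g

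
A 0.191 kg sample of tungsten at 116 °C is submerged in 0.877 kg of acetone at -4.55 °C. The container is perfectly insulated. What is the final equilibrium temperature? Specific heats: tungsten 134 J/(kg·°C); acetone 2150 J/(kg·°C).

T_f is the heat-capacity-weighted average of the initial temperatures:
T_f = (25.59*116 + 1885.5*(-4.55)) / (25.59 + 1885.5)
    = -5610.3 / 1911.1 ≈ -2.94 °C

T_f ≈ -2.9 °C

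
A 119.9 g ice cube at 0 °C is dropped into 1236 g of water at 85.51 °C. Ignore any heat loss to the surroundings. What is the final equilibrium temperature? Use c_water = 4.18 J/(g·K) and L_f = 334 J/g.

T_f ≈ 70.9 °C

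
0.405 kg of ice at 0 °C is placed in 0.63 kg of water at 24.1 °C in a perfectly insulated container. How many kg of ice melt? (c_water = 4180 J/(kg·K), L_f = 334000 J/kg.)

Heat available from the water dropping to 0 °C: 0.63·4180·24.1 = 63465 J.
Fully melting the ice requires m_ice L_f = 0.405·334000 = 135270 J.
63465 J < 135270 J, so only part of the ice melts and the system sits at 0 °C.
m_melt = 63465 / L_f = 0.19 kg.

m_melted ≈ 0.19 kg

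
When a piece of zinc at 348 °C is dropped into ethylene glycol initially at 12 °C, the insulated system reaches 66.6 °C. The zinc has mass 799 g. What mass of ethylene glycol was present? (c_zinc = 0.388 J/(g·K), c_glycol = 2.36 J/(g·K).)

m ≈ 677 g

Heat gained plus heat lost sum to zero:
799·0.388·(66.6 − 348) + m·2.36·(66.6 − 12) = 0
128.86 m = 87237
m = 87237/128.86 ≈ 677 g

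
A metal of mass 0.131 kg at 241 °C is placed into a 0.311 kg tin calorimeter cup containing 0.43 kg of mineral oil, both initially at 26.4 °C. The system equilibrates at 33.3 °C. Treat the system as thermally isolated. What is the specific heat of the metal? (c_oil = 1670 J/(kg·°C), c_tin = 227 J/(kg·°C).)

Let T be the final temperature. ΣQ_i = 0:
0.131×c×(33.3 − 241) + 0.43×1670×(33.3 − 26.4) + 0.311×227×(33.3 − 26.4) = 0
-27.21 c = -5442
c = -5442/-27.21 ≈ 200 J/(kg·°C)

c ≈ 200 J/(kg·°C)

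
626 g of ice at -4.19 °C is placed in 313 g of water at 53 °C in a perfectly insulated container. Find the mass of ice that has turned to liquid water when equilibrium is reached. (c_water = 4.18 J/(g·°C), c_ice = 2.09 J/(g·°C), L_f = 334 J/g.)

Cooling the water to 0 °C releases 313×4.18×53 = 69342 J.
Warming the ice to 0 °C takes 626×2.09×4.19 = 5481.9 J, leaving 63860 J for melting.
To melt every bit of ice: 626×334 = 209084 J.
That's not enough to melt it all — equilibrium is at 0 °C with ice remaining.
m_melt = 63860 / L_f = 191.2 g.

m_melted ≈ 191 g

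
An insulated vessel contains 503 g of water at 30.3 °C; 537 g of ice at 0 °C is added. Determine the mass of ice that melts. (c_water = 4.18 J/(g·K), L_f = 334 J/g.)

m_melted ≈ 191 g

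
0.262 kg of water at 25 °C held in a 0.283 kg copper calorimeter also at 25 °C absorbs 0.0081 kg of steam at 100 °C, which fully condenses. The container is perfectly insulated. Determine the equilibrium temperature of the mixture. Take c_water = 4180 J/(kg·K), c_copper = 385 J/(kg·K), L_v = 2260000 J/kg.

T_f ≈ 41.8 °C

Conservation of energy gives ΣQ = 0:
steam→water at 100 °C releases m L_v = 0.0081·2260000 = 18306
  condensate cools 100→T: 0.0081·4180·(T − 100) = 33.86(T − 100)
  original water: 1095.2(T − 25)
  cup: 108.95(T − 25)
1238 T = 18306 + 3385.8 + 30103 = 51795
T ≈ 41.84 °C (< 100 °C, so full condensation is consistent).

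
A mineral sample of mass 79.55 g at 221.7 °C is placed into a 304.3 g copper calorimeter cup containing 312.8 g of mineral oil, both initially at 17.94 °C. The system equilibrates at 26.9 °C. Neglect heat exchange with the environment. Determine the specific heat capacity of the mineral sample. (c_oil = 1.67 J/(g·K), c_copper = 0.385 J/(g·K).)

c ≈ 0.37 J/(g·K)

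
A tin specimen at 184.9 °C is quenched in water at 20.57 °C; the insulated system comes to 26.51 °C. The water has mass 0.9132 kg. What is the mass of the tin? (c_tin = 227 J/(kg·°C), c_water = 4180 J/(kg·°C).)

Energy conservation, ΣQ = 0:
m×227×(26.51 − 184.9) + 0.9132×4180×(26.51 − 20.57) = 0
-35955 m = -22674
m = -22674/-35955 ≈ 0.6306 kg

m ≈ 0.631 kg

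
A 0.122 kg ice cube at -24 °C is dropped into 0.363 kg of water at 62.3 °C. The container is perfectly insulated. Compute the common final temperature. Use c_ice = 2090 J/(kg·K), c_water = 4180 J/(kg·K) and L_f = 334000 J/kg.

Sum of m c ΔT and latent-heat terms is zero:
ice -24→0 °C: 0.122×2090×24 = 6119.5; melt ice: 0.122×334000 = 40748; meltwater 0→T: 0.122×4180×T = 509.96 T; water: 1517.3(T − 62.3)
2027.3 T = 94530 − 46868 = 47663
T ≈ 23.51 °C. Since T > 0 °C, the all-ice-melts assumption holds.

T_f ≈ 23.5 °C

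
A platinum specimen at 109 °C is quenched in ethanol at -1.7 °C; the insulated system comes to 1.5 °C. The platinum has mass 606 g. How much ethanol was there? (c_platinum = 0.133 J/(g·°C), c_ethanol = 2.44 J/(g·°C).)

Heat gained plus heat lost sum to zero:
606×0.133×(1.5 − 109) + m×2.44×(1.5 − (-1.7)) = 0
7.808 m = 8664.3
m = 8664.3/7.808 ≈ 1110 g

m ≈ 1110 g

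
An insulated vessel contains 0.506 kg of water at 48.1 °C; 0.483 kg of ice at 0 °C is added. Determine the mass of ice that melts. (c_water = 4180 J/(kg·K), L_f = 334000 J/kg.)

Water can give up m c ΔT = 0.506·4180·48.1 = 101735 J before reaching 0 °C.
Fully melting the ice requires m_ice L_f = 0.483·334000 = 161322 J.
That's not enough to melt it all — equilibrium is at 0 °C with ice remaining.
m_melted·334000 = 101735  ⇒  m_melted ≈ 0.3046 kg.

m_melted ≈ 0.305 kg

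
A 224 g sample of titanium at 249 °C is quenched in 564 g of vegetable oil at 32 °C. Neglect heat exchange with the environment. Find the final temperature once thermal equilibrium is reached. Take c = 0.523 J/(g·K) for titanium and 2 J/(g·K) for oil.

T_f ≈ 52.4 °C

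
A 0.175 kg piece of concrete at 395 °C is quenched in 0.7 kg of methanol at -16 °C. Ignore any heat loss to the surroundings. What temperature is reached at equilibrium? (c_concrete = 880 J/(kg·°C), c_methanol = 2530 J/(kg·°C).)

T_f ≈ 16.9 °C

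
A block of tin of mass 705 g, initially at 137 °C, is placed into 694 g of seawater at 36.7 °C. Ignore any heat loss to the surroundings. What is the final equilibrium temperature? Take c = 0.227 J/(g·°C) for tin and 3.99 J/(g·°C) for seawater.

Energy conservation, ΣQ = 0:
705×0.227×(T − 137) + 694×3.99×(T − 36.7) = 0
2929.1 T = 123549
T = 123549 / 2929.1 = 42.2 °C

T_f ≈ 42.2 °C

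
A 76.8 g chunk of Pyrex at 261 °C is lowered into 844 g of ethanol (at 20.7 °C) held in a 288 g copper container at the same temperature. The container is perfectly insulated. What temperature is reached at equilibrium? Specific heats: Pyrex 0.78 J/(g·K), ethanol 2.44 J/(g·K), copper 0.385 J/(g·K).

T_f ≈ 27.2 °C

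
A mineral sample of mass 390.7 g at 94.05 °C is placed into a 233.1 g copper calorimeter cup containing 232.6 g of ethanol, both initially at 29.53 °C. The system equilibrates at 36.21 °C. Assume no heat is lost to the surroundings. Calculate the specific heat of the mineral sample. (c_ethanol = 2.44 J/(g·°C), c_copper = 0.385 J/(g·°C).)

c ≈ 0.194 J/(g·°C)

Taking heat into each body as positive, Σ m c ΔT = 0:
390.7·c·(36.21 − 94.05) + 232.6·2.44·(36.21 − 29.53) + 233.1·0.385·(36.21 − 29.53) = 0
-22598 c = -4390.7
c = -4390.7/-22598 ≈ 0.1943 J/(g·°C)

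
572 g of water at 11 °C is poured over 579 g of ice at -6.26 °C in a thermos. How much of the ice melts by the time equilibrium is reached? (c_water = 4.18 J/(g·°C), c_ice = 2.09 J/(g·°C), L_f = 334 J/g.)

m_melted ≈ 56.1 g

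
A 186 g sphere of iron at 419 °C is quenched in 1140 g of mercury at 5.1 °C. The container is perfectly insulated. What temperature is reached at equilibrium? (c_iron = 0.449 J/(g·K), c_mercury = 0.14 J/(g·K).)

T_f ≈ 147.3 °C

T_f = Σ m_i c_i T_i / Σ m_i c_i:
T_f = (83.51×419 + 159.6×5.1) / (83.51 + 159.6)
    = 35806 / 243.11 ≈ 147.28 °C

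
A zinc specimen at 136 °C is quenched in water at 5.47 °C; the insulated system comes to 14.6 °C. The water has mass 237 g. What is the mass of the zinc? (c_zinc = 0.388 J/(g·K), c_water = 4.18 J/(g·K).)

m ≈ 192 g

|Q_zinc| = |Q_water|:
m×0.388×(136 − 14.6) = 237×4.18×(14.6 − 5.47)
47.1 m = 9044.7  ⇒  m ≈ 192 g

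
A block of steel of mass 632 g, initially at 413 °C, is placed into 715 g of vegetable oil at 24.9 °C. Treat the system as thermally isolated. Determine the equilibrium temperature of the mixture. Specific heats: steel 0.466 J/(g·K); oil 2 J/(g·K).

T_f ≈ 91.2 °C

Energy conservation, ΣQ = 0:
632·0.466·(T − 413) + 715·2·(T − 24.9) = 0
294.51(T − 413) + 1430(T − 24.9) = 0
1724.5 T = 157240
T = 157240 / 1724.5 = 91.2 °C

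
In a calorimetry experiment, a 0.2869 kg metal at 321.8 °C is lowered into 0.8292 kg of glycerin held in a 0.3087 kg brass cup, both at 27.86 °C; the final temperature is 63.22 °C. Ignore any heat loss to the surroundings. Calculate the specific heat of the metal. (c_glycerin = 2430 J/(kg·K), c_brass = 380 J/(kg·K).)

c ≈ 1020 J/(kg·K)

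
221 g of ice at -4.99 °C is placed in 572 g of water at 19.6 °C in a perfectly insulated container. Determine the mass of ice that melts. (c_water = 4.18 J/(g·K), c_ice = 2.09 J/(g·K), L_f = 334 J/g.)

m_melted ≈ 133 g

Cooling the water to 0 °C releases 572·4.18·19.6 = 46863 J.
Warming the ice to 0 °C takes 221·2.09·4.99 = 2304.8 J, leaving 44558 J for melting.
Fully melting the ice requires m_ice L_f = 221·334 = 73814 J.
Since 44558 < 73814 J, not all the ice melts; equilibrium is at 0 °C.
Mass melted = 44558/334 ≈ 133.4 g.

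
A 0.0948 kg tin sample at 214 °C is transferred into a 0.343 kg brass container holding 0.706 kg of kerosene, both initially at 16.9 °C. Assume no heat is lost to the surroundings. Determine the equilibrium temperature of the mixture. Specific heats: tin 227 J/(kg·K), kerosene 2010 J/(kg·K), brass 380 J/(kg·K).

T_f ≈ 19.6 °C

With ΣQ=0 the equilibrium temperature is the m·c-weighted mean:
T_f = (21.52·214 + 1419.1·16.9 + 130.34·16.9) / (21.52 + 1419.1 + 130.34)
    = 30790 / 1570.9 ≈ 19.60 °C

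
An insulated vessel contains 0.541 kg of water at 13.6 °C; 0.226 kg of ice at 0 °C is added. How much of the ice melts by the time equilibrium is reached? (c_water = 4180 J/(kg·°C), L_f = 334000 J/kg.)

m_melted ≈ 0.0921 kg

Heat available from the water dropping to 0 °C: 0.541×4180×13.6 = 30755 J.
To melt every bit of ice: 0.226×334000 = 75484 J.
30755 J < 75484 J, so only part of the ice melts and the system sits at 0 °C.
m_melt = 30755 / L_f = 0.09208 kg.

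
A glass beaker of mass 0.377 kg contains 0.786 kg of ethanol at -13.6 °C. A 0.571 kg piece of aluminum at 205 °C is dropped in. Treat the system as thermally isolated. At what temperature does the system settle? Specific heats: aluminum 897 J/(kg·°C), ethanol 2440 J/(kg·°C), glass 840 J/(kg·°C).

T_f ≈ 27.2 °C

Conservation of energy gives ΣQ = 0:
0.571×897×(T − 205) + 0.786×2440×(T − (-13.6)) + 0.377×840×(T − (-13.6)) = 0
512.19(T − 205) + 1917.8(T − (-13.6)) + 316.68(T − (-13.6)) = 0
(512.19 + 1917.8 + 316.68) T = 512.19×205 + 1917.8×(-13.6) + 316.68×(-13.6)
T = 74609 / 2746.7 = 27.2 °C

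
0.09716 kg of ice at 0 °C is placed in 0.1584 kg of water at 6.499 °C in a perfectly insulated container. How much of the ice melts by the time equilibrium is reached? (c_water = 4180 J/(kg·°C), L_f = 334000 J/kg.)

m_melted ≈ 0.0129 kg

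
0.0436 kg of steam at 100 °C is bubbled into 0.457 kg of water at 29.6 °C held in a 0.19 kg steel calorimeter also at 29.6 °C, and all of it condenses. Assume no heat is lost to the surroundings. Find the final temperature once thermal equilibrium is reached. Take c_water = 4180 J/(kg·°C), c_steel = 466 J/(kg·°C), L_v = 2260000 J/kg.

T_f ≈ 80.7 °C

Sum of m c ΔT and latent-heat terms is zero:
condense steam: −0.0436×2260000 = −98536; condensate cools 100→T: 0.0436×4180×(T − 100) = 182.25(T − 100); original water: 1910.3(T − 29.6); steel cup: 0.19×466×(T − 29.6) = 88.54(T − 29.6)
2181 T = 98536 + 18225 + 59164 = 175925
T ≈ 80.66 °C, under the boiling point, so the assumption holds.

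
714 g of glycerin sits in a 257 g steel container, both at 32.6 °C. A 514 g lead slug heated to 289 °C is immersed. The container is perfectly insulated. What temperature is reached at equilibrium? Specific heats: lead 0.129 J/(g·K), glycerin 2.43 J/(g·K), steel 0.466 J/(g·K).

T_f is the heat-capacity-weighted average of the initial temperatures:
T_f = (66.31*289 + 1735*32.6 + 119.76*32.6) / (66.31 + 1735 + 119.76)
    = 79628 / 1921.1 ≈ 41.45 °C

T_f ≈ 41.4 °C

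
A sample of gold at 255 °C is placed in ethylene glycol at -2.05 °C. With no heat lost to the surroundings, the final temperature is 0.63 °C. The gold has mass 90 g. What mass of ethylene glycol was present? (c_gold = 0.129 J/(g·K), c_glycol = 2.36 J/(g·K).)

m ≈ 467 g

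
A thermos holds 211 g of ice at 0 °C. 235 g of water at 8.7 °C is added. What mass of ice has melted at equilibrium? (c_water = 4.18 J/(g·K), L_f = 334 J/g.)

Cooling the water to 0 °C releases 235×4.18×8.7 = 8546 J.
Melting all 211 g of ice would need 211×334 = 70474 J.
Since 8546 < 70474 J, not all the ice melts; equilibrium is at 0 °C.
m_melt = 8546 / L_f = 25.59 g.

m_melted ≈ 25.6 g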